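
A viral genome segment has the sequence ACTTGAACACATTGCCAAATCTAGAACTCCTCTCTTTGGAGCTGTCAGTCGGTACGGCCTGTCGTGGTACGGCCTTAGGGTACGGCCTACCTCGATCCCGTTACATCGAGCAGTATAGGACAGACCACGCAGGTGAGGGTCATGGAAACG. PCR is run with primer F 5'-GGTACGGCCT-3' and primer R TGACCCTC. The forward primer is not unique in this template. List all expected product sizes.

92 bp, 77 bp, 64 bp

The forward primer GGTACGGCCT matches the top strand at positions 51–60, 66–75, 79–88.
The reverse primer's reverse complement is GAGGGTCA, matching at positions 135–142.
Each forward site pairs with the reverse site to give a product ending at position 142: sizes 92, 77, 64 bp.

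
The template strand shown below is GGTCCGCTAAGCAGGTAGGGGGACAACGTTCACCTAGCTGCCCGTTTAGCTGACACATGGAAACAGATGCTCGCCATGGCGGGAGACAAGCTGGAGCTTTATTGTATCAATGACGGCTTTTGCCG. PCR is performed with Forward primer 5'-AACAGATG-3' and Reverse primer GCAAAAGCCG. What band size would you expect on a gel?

Scanning the template, AACAGATG occurs at positions 62–69; this primer anneals to the bottom strand there with its 3' end pointing downstream.
Taking the reverse complement of GCAAAAGCCG gives CGGCTTTTGC, found at positions 114–123 on the template; the primer anneals here to the top strand with its 3' end pointing upstream.
Amplicon spans positions 62–123: 62 bp.

62 bp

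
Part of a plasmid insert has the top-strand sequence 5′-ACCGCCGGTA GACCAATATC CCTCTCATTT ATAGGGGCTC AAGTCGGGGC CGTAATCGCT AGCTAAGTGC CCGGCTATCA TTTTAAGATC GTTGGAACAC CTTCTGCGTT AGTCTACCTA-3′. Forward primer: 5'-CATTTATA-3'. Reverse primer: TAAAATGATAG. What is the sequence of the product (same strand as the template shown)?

5'-CATTTATAGGGGCTCAAGTCGGGGCCGTAATCGCTAGCTAAGTGCCCGGCTATCATTTTA-3'

The forward primer matches the template at positions 26–33.
Taking the reverse complement of TAAAATGATAG gives CTATCATTTTA, found at positions 75–85 on the template; the primer anneals here to the top strand with its 3' end pointing upstream.
The product is the template from position 26 through 85 (60 bp).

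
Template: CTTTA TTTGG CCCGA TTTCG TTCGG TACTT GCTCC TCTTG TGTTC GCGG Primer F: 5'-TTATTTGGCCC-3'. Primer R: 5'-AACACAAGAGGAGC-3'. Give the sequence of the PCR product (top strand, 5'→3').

The forward primer matches the template at positions 3–13.
Reverse complement of the reverse primer: GCTCCTCTTGTGTT. This occurs on the top strand at positions 31–44.
The product is the template from position 3 through 44 (42 bp).

5'-TTATTTGGCCCGATTTCGTTCGGTACTTGCTCCTCTTGTGTT-3'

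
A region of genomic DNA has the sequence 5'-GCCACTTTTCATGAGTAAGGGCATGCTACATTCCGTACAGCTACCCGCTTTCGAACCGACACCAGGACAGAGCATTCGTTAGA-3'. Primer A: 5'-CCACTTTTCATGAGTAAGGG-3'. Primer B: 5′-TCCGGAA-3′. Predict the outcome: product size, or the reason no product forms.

Primer B (TCCGGAA) does not match the top strand, and its reverse complement TTCCGGA does not match either.
With no annealing site for primer B, no amplification occurs.

No product — primer B has no binding site in the template.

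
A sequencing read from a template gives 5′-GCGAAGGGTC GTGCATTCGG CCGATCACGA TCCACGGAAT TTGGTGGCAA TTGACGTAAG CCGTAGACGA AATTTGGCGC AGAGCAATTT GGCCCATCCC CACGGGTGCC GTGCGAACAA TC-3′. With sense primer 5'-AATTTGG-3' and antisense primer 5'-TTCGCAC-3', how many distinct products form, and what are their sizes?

Three products: 80 bp, 47 bp, 32 bp

The forward primer AATTTGG matches the top strand at positions 38–44, 71–77, 86–92.
The reverse primer's reverse complement is GTGCGAA, matching at positions 111–117.
Each forward site pairs with the reverse site to give a product ending at position 117: sizes 80, 47, 32 bp.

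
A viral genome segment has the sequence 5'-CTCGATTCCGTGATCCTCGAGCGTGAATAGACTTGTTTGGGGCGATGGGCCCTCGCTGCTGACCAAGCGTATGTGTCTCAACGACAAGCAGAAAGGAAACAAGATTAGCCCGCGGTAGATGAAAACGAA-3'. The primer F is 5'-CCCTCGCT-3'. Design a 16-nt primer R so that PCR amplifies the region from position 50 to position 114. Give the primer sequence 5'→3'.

5'-CGCGGGCTAATCTTGT-3'

The product's 3' end on the top strand is position 114.
The reverse primer anneals to the top strand over positions 99–114, i.e. to ACAAGATTAGCCCGCG.
Its sequence written 5'→3' is the reverse complement: CGCGGGCTAATCTTGT.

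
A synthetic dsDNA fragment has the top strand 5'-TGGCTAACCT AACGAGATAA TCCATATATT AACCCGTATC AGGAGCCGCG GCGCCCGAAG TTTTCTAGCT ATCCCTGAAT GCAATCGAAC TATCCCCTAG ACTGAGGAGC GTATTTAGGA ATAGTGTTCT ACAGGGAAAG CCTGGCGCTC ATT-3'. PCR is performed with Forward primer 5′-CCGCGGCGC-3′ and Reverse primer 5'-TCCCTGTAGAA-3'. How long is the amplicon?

92 bp

Scanning the template, CCGCGGCGC occurs at positions 46–54; this primer anneals to the bottom strand there with its 3' end pointing downstream.
Taking the reverse complement of TCCCTGTAGAA gives TTCTACAGGGA, found at positions 127–137 on the template; the primer anneals here to the top strand with its 3' end pointing upstream.
Amplicon spans positions 46–137: 92 bp.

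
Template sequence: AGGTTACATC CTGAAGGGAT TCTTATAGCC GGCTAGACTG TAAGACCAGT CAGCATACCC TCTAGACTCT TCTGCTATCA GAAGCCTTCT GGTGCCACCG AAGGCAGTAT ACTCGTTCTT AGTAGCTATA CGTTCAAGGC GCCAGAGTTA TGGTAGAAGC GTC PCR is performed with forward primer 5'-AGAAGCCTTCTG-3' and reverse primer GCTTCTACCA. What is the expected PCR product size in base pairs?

81 bp

Forward primer AGAAGCCTTCTG is found on the top strand at positions 80–91.
The reverse primer's reverse complement is TGGTAGAAGC, which matches the template at positions 151–160.
Product length = (reverse-primer end) − (forward-primer start) + 1 = 160 − 80 + 1 = 81 bp.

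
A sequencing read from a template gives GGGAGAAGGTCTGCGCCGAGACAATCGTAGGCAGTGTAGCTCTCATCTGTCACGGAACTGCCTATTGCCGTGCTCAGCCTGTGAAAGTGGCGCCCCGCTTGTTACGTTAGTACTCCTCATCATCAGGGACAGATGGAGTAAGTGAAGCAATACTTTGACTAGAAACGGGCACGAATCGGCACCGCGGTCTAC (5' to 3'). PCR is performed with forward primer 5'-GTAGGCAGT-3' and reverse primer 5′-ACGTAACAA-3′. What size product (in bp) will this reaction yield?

Forward primer GTAGGCAGT is found on the top strand at positions 27–35.
Reverse complement of the reverse primer: TTGTTACGT. This occurs on the top strand at positions 99–107.
The product runs from position 27 to position 107, so its length is 107 − 27 + 1 = 81 bp.

81 bp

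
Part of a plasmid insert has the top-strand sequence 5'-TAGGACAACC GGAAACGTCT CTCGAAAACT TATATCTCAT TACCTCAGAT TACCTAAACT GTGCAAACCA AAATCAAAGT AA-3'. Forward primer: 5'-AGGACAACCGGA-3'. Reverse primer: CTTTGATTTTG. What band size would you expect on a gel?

Scanning the template, AGGACAACCGGA occurs at positions 2–13; this primer anneals to the bottom strand there with its 3' end pointing downstream.
The reverse primer's reverse complement is CAAAATCAAAG, which matches the template at positions 69–79.
The product runs from position 2 to position 79, so its length is 79 − 2 + 1 = 78 bp.

78 bp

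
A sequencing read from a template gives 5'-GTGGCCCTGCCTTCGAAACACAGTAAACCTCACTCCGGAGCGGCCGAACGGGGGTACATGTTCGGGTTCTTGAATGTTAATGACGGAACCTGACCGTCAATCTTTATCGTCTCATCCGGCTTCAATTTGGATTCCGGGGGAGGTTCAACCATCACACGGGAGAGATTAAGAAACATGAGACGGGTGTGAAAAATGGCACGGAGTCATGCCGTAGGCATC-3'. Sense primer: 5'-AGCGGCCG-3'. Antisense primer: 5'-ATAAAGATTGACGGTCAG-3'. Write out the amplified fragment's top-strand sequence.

5'-AGCGGCCGAACGGGGGTACATGTTCGGGTTCTTGAATGTTAATGACGGAACCTGACCGTCAATCTTTAT-3'

The forward primer matches the template at positions 39–46.
Reverse complement of the reverse primer: CTGACCGTCAATCTTTAT. This occurs on the top strand at positions 90–107.
The product is the template from position 39 through 107 (69 bp).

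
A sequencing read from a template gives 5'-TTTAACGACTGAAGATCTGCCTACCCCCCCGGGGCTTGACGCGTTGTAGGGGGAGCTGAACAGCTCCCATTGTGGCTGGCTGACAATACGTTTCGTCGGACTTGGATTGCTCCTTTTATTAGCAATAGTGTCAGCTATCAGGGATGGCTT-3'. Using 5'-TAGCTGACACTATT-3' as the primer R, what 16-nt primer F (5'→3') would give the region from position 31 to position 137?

The reverse primer's reverse complement AATAGTGTCAGCTA matches the template at positions 124–137; the product starts at position 31.
The forward primer is identical to the top strand over positions 31–46: GGGGCTTGACGCGTTG.

5'-GGGGCTTGACGCGTTG-3'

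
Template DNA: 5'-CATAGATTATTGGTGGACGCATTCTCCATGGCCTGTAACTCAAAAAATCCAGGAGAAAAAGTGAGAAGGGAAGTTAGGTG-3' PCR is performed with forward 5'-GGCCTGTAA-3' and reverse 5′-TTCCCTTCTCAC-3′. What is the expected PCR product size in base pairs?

Scanning the template, GGCCTGTAA occurs at positions 30–38; this primer anneals to the bottom strand there with its 3' end pointing downstream.
Taking the reverse complement of TTCCCTTCTCAC gives GTGAGAAGGGAA, found at positions 61–72 on the template; the primer anneals here to the top strand with its 3' end pointing upstream.
Product length = (reverse-primer end) − (forward-primer start) + 1 = 72 − 30 + 1 = 43 bp.

43 bp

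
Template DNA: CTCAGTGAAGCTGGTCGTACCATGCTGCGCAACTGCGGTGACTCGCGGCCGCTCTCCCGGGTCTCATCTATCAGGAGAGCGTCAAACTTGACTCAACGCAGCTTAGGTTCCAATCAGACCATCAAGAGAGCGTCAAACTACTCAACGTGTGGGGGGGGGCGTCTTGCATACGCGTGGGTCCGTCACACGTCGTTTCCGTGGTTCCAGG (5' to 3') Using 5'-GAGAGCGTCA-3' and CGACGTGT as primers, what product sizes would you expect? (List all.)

118 bp, 67 bp

The forward primer GAGAGCGTCA matches the top strand at positions 75–84, 126–135.
The reverse primer's reverse complement is ACACGTCG, matching at positions 185–192.
Each forward site pairs with the reverse site to give a product ending at position 192: sizes 118, 67 bp.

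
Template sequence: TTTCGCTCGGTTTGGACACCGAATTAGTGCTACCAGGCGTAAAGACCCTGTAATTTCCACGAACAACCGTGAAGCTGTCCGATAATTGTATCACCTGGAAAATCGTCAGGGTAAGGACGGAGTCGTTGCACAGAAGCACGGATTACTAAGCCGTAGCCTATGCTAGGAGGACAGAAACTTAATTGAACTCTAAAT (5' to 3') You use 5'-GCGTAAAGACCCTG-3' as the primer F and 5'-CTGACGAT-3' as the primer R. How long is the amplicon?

73 bp

The forward primer matches the template at positions 37–50.
Reverse complement of the reverse primer: ATCGTCAG. This occurs on the top strand at positions 102–109.
Product length = (reverse-primer end) − (forward-primer start) + 1 = 109 − 37 + 1 = 73 bp.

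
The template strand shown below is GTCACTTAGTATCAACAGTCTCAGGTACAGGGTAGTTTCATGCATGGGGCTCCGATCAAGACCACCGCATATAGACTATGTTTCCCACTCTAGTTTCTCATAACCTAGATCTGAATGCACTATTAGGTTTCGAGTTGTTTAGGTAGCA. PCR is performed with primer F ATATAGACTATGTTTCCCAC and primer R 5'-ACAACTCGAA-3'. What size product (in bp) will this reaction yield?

Scanning the template, ATATAGACTATGTTTCCCAC occurs at positions 69–88; this primer anneals to the bottom strand there with its 3' end pointing downstream.
Reverse complement of the reverse primer: TTCGAGTTGT. This occurs on the top strand at positions 129–138.
The product runs from position 69 to position 138, so its length is 138 − 69 + 1 = 70 bp.

70 bp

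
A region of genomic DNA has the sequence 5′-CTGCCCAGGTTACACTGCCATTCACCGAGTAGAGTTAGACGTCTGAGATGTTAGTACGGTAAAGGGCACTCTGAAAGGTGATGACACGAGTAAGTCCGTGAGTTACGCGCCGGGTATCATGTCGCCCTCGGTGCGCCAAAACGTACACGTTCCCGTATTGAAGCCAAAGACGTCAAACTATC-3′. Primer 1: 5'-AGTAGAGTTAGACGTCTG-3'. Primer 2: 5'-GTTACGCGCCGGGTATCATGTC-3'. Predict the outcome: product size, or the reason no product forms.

No product — both primers anneal to the same strand and extend in the same direction.

Primer 1 (AGTAGAGTTAGACGTCTG) matches the top strand at positions 28–45 (3' end points downstream).
Primer 2 (GTTACGCGCCGGGTATCATGTC) also matches the top strand directly, at positions 102–123 — its reverse complement GACATGATACCCGGCGCGTAAC is not present.
Both primers anneal to the bottom strand with 3' ends pointing the same way, so neither can prime synthesis back toward the other.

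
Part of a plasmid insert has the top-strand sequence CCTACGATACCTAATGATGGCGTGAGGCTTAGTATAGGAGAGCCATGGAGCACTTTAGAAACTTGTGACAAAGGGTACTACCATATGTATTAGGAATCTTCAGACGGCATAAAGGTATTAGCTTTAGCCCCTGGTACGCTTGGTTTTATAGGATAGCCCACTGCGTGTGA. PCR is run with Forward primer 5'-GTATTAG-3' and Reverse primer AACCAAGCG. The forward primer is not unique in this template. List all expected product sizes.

59 bp, 31 bp

The forward primer GTATTAG matches the top strand at positions 87–93, 115–121.
The reverse primer's reverse complement is CGCTTGGTT, matching at positions 137–145.
Each forward site pairs with the reverse site to give a product ending at position 145: sizes 59, 31 bp.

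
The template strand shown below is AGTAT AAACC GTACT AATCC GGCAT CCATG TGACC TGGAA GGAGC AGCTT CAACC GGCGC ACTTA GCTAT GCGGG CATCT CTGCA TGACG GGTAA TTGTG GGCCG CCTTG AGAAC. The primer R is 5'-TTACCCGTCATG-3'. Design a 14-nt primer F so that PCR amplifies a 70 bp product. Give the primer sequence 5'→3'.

The reverse primer's reverse complement CATGACGGGTAA matches the template at positions 84–95, so the product ends at position 95.
A 70 bp product then starts at position 95 − 70 + 1 = 26.
The forward primer is identical to the top strand there: CCATGTGACCTGGA.

5'-CCATGTGACCTGGA-3'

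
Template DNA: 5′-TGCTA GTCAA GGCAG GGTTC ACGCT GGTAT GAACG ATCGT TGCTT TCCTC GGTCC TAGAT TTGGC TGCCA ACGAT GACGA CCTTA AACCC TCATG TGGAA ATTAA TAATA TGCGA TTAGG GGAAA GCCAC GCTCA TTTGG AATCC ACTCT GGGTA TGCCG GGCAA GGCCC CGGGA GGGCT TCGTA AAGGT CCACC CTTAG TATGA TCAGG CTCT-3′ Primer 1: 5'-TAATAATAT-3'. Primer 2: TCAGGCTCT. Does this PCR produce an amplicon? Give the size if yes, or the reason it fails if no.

No product — both primers anneal to the same strand and extend in the same direction.

Primer 1 (TAATAATAT) matches the top strand at positions 103–111 (3' end points downstream).
Primer 2 (TCAGGCTCT) also matches the top strand directly, at positions 206–214 — its reverse complement AGAGCCTGA is not present.
Both primers anneal to the bottom strand with 3' ends pointing the same way, so neither can prime synthesis back toward the other.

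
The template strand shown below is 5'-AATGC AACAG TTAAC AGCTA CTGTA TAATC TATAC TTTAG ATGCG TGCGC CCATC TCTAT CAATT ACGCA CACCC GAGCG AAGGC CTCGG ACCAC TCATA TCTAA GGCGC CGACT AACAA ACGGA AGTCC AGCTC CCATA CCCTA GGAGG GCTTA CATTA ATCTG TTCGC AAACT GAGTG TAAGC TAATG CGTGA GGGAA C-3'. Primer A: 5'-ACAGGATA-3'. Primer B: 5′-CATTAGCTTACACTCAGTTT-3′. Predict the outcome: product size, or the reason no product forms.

No product — primer A has no binding site in the template.

Primer A (ACAGGATA) does not match the top strand, and its reverse complement TATCCTGT does not match either.
With no annealing site for primer A, no amplification occurs.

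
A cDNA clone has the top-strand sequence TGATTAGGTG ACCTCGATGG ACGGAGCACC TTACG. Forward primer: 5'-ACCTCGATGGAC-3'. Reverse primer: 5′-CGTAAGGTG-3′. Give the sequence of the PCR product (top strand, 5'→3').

5'-ACCTCGATGGACGGAGCACCTTACG-3'

Scanning the template, ACCTCGATGGAC occurs at positions 11–22; this primer anneals to the bottom strand there with its 3' end pointing downstream.
Reverse complement of the reverse primer: CACCTTACG. This occurs on the top strand at positions 27–35.
The product is the template from position 11 through 35 (25 bp).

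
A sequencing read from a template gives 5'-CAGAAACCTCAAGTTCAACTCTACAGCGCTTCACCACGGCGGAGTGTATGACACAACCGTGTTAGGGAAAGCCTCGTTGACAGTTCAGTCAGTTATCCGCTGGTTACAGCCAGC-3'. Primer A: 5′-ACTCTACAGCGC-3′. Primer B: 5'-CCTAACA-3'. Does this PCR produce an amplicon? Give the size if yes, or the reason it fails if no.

Primer A (ACTCTACAGCGC) matches the top strand at positions 18–29; it acts as a forward primer.
Primer B's reverse complement is TGTTAGG, matching the top strand at positions 60–66; it acts as a reverse primer.
The 3' ends face each other across positions 18–66, giving a 49 bp product.

Yes — a 49 bp product.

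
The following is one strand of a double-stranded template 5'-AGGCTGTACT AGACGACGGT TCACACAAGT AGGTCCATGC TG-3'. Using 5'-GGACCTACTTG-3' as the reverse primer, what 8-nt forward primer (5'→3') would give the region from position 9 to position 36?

The reverse primer's reverse complement CAAGTAGGTCC matches the template at positions 26–36; the product starts at position 9.
The forward primer is identical to the top strand over positions 9–16: CTAGACGA.

5'-CTAGACGA-3'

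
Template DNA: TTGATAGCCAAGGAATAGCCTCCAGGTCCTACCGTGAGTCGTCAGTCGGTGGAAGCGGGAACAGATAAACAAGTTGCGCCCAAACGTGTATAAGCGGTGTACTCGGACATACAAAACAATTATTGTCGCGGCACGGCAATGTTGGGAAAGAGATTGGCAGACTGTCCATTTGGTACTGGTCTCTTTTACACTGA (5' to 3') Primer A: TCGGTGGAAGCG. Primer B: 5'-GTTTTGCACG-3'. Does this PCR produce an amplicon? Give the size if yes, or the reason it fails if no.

No product — primer B has no binding site in the template.

Primer B (GTTTTGCACG) does not match the top strand, and its reverse complement CGTGCAAAAC does not match either.
With no annealing site for primer B, no amplification occurs.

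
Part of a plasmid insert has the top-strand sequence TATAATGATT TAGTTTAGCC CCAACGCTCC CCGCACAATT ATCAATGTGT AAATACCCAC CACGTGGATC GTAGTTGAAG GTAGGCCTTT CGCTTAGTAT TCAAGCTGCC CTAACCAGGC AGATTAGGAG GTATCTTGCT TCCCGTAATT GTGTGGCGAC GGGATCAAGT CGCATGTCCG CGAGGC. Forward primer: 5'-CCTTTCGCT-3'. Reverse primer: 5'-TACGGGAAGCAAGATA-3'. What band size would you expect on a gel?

62 bp

The forward primer matches the template at positions 86–94.
Reverse complement of the reverse primer: TATCTTGCTTCCCGTA. This occurs on the top strand at positions 132–147.
Product length = (reverse-primer end) − (forward-primer start) + 1 = 147 − 86 + 1 = 62 bp.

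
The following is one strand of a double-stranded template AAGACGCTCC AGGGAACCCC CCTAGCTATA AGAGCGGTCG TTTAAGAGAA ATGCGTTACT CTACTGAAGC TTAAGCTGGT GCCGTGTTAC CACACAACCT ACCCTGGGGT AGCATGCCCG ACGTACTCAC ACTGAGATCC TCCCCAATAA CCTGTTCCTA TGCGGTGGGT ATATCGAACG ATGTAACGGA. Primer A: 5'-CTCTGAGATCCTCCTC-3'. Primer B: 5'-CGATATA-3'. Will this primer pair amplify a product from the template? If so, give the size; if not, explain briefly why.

No product — primer A has no binding site in the template.

Primer A (CTCTGAGATCCTCCTC) does not match the top strand, and its reverse complement GAGGAGGATCTCAGAG does not match either.
With no annealing site for primer A, no amplification occurs.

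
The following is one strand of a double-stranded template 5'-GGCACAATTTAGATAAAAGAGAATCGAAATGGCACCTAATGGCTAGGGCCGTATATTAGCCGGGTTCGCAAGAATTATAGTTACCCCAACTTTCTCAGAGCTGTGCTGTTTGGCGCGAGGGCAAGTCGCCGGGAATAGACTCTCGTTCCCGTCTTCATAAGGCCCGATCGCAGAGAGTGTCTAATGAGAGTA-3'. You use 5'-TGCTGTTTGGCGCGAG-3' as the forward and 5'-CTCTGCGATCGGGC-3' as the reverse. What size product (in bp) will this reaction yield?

Forward primer TGCTGTTTGGCGCGAG is found on the top strand at positions 104–119.
Reverse complement of the reverse primer: GCCCGATCGCAGAG. This occurs on the top strand at positions 162–175.
Product length = (reverse-primer end) − (forward-primer start) + 1 = 175 − 104 + 1 = 72 bp.

72 bp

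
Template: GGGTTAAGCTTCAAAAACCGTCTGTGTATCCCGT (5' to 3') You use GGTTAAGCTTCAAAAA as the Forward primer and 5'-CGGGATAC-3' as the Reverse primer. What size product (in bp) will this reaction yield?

Scanning the template, GGTTAAGCTTCAAAAA occurs at positions 2–17; this primer anneals to the bottom strand there with its 3' end pointing downstream.
The reverse primer's reverse complement is GTATCCCG, which matches the template at positions 26–33.
The product runs from position 2 to position 33, so its length is 33 − 2 + 1 = 32 bp.

32 bp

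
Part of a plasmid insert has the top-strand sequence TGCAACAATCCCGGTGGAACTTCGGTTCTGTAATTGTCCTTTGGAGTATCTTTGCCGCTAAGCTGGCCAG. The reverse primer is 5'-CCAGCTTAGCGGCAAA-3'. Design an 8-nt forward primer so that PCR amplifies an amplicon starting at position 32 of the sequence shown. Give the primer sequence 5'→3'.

The reverse primer's reverse complement TTTGCCGCTAAGCTGG matches the template at positions 51–66; the product starts at position 32.
The forward primer is identical to the top strand over positions 32–39: AATTGTCC.

5'-AATTGTCC-3'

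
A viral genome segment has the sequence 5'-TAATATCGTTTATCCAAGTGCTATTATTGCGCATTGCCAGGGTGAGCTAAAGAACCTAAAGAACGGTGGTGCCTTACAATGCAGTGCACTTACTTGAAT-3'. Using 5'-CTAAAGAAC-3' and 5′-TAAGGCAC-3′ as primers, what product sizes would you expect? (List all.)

30 bp, 21 bp

The forward primer CTAAAGAAC matches the top strand at positions 47–55, 56–64.
The reverse primer's reverse complement is GTGCCTTA, matching at positions 69–76.
Each forward site pairs with the reverse site to give a product ending at position 76: sizes 30, 21 bp.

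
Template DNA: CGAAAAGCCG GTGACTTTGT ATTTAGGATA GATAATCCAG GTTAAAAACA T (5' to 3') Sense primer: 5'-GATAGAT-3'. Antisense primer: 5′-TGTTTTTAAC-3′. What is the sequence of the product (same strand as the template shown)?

5'-GATAGATAATCCAGGTTAAAAACA-3'

Forward primer GATAGAT is found on the top strand at positions 27–33.
The reverse primer's reverse complement is GTTAAAAACA, which matches the template at positions 41–50.
The product is the template from position 27 through 50 (24 bp).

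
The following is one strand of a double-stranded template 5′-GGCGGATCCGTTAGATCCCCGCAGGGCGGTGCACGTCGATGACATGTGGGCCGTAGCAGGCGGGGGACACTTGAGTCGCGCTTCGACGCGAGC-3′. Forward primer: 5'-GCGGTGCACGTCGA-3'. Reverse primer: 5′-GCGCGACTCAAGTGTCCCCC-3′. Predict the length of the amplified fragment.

The forward primer matches the template at positions 26–39.
Reverse complement of the reverse primer: GGGGGACACTTGAGTCGCGC. This occurs on the top strand at positions 62–81.
The product runs from position 26 to position 81, so its length is 81 − 26 + 1 = 56 bp.

56 bp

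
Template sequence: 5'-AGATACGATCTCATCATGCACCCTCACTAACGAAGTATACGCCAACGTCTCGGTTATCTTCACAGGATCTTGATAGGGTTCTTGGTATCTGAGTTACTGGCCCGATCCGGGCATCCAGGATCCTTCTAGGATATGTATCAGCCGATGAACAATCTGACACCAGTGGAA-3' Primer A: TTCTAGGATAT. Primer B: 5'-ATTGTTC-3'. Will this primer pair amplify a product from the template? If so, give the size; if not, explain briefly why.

Primer A (TTCTAGGATAT) matches the top strand at positions 124–134; it acts as a forward primer.
Primer B's reverse complement is GAACAAT, matching the top strand at positions 147–153; it acts as a reverse primer.
The 3' ends face each other across positions 124–153, giving a 30 bp product.

Yes — a 30 bp product.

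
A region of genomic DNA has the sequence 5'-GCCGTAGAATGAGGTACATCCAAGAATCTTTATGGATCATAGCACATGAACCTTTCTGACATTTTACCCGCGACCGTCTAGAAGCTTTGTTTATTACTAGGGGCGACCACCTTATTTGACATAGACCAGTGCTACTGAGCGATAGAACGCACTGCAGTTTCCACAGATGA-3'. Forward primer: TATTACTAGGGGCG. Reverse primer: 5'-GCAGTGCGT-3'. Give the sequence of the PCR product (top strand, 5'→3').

Scanning the template, TATTACTAGGGGCG occurs at positions 92–105; this primer anneals to the bottom strand there with its 3' end pointing downstream.
Taking the reverse complement of GCAGTGCGT gives ACGCACTGC, found at positions 147–155 on the template; the primer anneals here to the top strand with its 3' end pointing upstream.
The product is the template from position 92 through 155 (64 bp).

5'-TATTACTAGGGGCGACCACCTTATTTGACATAGACCAGTGCTACTGAGCGATAGAACGCACTGC-3'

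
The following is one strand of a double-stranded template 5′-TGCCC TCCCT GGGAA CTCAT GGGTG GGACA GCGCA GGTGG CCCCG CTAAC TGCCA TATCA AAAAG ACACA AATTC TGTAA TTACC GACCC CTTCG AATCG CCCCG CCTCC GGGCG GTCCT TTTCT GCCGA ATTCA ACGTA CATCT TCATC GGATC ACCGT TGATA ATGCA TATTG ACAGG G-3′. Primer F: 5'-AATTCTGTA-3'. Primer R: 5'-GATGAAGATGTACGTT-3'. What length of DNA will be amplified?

80 bp

The forward primer matches the template at positions 71–79.
The reverse primer's reverse complement is AACGTACATCTTCATC, which matches the template at positions 135–150.
Product length = (reverse-primer end) − (forward-primer start) + 1 = 150 − 71 + 1 = 80 bp.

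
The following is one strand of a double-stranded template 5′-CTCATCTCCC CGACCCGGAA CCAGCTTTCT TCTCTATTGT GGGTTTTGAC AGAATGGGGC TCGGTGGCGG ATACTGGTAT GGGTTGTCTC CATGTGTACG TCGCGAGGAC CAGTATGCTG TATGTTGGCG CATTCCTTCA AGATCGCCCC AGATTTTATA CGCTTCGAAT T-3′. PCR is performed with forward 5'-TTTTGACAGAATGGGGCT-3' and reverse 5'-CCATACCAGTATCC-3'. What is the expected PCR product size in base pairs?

39 bp

Scanning the template, TTTTGACAGAATGGGGCT occurs at positions 44–61; this primer anneals to the bottom strand there with its 3' end pointing downstream.
The reverse primer's reverse complement is GGATACTGGTATGG, which matches the template at positions 69–82.
Amplicon spans positions 44–82: 39 bp.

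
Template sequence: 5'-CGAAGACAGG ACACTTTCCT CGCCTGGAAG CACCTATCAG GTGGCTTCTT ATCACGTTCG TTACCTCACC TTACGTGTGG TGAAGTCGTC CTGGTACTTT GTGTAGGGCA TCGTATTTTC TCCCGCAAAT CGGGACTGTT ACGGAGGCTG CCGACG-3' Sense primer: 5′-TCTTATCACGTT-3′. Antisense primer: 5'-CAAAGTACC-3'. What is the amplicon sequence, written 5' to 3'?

5'-TCTTATCACGTTCGTTACCTCACCTTACGTGTGGTGAAGTCGTCCTGGTACTTTG-3'

Forward primer TCTTATCACGTT is found on the top strand at positions 47–58.
Reverse complement of the reverse primer: GGTACTTTG. This occurs on the top strand at positions 93–101.
The product is the template from position 47 through 101 (55 bp).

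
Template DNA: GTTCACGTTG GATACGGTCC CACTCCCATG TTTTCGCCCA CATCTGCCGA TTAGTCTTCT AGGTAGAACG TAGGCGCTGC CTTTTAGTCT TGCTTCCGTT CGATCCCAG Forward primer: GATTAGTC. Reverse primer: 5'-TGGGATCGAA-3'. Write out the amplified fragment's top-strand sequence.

The forward primer matches the template at positions 49–56.
Taking the reverse complement of TGGGATCGAA gives TTCGATCCCA, found at positions 99–108 on the template; the primer anneals here to the top strand with its 3' end pointing upstream.
The product is the template from position 49 through 108 (60 bp).

5'-GATTAGTCTTCTAGGTAGAACGTAGGCGCTGCCTTTTAGTCTTGCTTCCGTTCGATCCCA-3'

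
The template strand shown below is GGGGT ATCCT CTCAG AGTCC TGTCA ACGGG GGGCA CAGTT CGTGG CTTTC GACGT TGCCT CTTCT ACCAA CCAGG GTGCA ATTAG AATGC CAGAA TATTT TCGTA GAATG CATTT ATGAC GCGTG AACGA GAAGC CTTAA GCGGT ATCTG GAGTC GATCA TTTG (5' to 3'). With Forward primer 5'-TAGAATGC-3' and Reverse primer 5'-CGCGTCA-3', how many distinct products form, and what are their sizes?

The forward primer TAGAATGC matches the top strand at positions 83–90, 104–111.
The reverse primer's reverse complement is TGACGCG, matching at positions 117–123.
Each forward site pairs with the reverse site to give a product ending at position 123: sizes 41, 20 bp.

Two products: 41 bp, 20 bp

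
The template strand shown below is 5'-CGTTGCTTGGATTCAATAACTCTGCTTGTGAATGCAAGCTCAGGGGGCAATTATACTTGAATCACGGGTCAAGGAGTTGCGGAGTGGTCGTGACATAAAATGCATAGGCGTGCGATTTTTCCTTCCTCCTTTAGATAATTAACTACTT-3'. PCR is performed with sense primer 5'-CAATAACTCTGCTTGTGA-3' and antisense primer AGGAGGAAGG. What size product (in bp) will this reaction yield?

Forward primer CAATAACTCTGCTTGTGA is found on the top strand at positions 14–31.
The reverse primer's reverse complement is CCTTCCTCCT, which matches the template at positions 121–130.
Amplicon spans positions 14–130: 117 bp.

117 bp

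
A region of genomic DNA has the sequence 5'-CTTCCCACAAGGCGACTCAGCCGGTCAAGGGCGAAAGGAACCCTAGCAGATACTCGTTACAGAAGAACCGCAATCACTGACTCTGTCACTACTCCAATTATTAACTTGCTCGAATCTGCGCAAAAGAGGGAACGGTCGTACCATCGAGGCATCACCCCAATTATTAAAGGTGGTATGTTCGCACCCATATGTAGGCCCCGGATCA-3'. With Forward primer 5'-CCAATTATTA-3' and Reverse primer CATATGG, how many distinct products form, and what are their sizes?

Two products: 98 bp, 35 bp

The forward primer CCAATTATTA matches the top strand at positions 94–103, 157–166.
The reverse primer's reverse complement is CCATATG, matching at positions 185–191.
Each forward site pairs with the reverse site to give a product ending at position 191: sizes 98, 35 bp.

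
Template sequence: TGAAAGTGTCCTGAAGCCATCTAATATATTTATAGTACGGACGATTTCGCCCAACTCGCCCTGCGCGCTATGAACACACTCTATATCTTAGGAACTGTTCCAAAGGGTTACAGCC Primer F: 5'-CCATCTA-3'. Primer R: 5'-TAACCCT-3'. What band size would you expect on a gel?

Forward primer CCATCTA is found on the top strand at positions 17–23.
Taking the reverse complement of TAACCCT gives AGGGTTA, found at positions 104–110 on the template; the primer anneals here to the top strand with its 3' end pointing upstream.
Product length = (reverse-primer end) − (forward-primer start) + 1 = 110 − 17 + 1 = 94 bp.

94 bp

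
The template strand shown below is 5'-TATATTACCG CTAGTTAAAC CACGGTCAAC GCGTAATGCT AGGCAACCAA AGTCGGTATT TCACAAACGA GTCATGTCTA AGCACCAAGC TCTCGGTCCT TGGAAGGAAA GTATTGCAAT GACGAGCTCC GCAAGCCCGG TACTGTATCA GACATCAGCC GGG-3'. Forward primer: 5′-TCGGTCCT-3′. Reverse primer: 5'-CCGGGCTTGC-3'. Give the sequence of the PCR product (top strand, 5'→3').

5'-TCGGTCCTTGGAAGGAAAGTATTGCAATGACGAGCTCCGCAAGCCCGG-3'

Forward primer TCGGTCCT is found on the top strand at positions 93–100.
The reverse primer's reverse complement is GCAAGCCCGG, which matches the template at positions 131–140.
The product is the template from position 93 through 140 (48 bp).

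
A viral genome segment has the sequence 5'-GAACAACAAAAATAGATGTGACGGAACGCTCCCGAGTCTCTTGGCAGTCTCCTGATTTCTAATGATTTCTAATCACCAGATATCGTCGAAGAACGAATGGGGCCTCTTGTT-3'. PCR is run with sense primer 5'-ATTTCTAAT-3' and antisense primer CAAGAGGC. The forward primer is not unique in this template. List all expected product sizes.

55 bp, 45 bp

The forward primer ATTTCTAAT matches the top strand at positions 55–63, 65–73.
The reverse primer's reverse complement is GCCTCTTG, matching at positions 102–109.
Each forward site pairs with the reverse site to give a product ending at position 109: sizes 55, 45 bp.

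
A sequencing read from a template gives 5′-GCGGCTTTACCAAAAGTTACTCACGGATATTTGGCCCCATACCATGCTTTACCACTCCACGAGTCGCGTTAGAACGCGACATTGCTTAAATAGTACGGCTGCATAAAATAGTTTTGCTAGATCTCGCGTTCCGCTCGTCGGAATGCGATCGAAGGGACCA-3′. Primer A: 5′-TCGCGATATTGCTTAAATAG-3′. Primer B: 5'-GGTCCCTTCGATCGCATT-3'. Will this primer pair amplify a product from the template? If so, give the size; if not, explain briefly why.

Primer A (TCGCGATATTGCTTAAATAG) does not match the top strand, and its reverse complement CTATTTAAGCAATATCGCGA does not match either.
With no annealing site for primer A, no amplification occurs.

No product — primer A has no binding site in the template.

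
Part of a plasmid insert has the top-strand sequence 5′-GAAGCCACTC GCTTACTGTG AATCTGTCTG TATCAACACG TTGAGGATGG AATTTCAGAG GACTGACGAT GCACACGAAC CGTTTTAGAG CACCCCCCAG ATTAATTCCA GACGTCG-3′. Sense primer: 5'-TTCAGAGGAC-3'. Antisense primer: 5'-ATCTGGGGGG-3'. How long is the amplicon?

The forward primer matches the template at positions 54–63.
Reverse complement of the reverse primer: CCCCCCAGAT. This occurs on the top strand at positions 93–102.
The product runs from position 54 to position 102, so its length is 102 − 54 + 1 = 49 bp.

49 bp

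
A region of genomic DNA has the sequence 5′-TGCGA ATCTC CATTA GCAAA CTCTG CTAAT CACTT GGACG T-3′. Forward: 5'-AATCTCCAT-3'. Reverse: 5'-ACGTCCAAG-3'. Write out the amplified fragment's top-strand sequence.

The forward primer matches the template at positions 5–13.
Reverse complement of the reverse primer: CTTGGACGT. This occurs on the top strand at positions 33–41.
The product is the template from position 5 through 41 (37 bp).

5'-AATCTCCATTAGCAAACTCTGCTAATCACTTGGACGT-3'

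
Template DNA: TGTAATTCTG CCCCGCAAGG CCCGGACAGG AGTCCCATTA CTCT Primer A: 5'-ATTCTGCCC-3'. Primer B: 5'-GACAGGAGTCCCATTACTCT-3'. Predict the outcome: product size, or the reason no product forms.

No product — both primers anneal to the same strand and extend in the same direction.

Primer A (ATTCTGCCC) matches the top strand at positions 5–13 (3' end points downstream).
Primer B (GACAGGAGTCCCATTACTCT) also matches the top strand directly, at positions 25–44 — its reverse complement AGAGTAATGGGACTCCTGTC is not present.
Both primers anneal to the bottom strand with 3' ends pointing the same way, so neither can prime synthesis back toward the other.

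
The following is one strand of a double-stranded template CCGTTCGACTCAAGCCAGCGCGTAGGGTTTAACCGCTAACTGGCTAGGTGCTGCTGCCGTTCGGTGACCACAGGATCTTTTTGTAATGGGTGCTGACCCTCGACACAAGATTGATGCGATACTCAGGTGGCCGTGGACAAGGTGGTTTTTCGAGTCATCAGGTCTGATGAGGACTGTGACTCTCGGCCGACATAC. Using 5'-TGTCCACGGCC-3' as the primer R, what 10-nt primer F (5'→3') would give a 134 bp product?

5'-CGACTCAAGC-3'

The reverse primer's reverse complement GGCCGTGGACA matches the template at positions 129–139, so the product ends at position 139.
A 134 bp product then starts at position 139 − 134 + 1 = 6.
The forward primer is identical to the top strand there: CGACTCAAGC.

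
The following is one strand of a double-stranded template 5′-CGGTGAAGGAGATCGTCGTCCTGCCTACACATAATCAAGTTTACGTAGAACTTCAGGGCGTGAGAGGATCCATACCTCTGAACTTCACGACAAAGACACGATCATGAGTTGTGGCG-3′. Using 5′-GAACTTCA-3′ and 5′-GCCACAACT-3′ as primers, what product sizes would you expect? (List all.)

The forward primer GAACTTCA matches the top strand at positions 48–55, 80–87.
The reverse primer's reverse complement is AGTTGTGGC, matching at positions 107–115.
Each forward site pairs with the reverse site to give a product ending at position 115: sizes 68, 36 bp.

68 bp, 36 bp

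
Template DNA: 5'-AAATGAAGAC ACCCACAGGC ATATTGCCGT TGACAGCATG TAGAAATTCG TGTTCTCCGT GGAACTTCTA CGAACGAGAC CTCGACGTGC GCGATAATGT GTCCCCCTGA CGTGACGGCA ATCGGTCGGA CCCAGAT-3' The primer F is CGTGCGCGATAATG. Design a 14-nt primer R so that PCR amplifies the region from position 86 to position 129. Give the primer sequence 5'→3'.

The product's 3' end on the top strand is position 129.
The reverse primer anneals to the top strand over positions 116–129, i.e. to CGGCAATCGGTCGG.
Its sequence written 5'→3' is the reverse complement: CCGACCGATTGCCG.

5'-CCGACCGATTGCCG-3'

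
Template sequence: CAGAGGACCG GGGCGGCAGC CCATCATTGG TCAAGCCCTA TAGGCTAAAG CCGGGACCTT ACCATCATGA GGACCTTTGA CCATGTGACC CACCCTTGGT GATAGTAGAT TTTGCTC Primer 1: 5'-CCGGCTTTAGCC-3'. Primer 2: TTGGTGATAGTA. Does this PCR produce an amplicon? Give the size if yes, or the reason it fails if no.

No product — the primers' 3' ends point away from each other.

Primer 1 (CCGGCTTTAGCC) has reverse complement GGCTAAAGCCGG, which matches the top strand at positions 43–54; primer 1 anneals to the top strand there with its 3' end pointing upstream toward position 43.
Primer 2 (TTGGTGATAGTA) matches the top strand directly at positions 96–107; it anneals to the bottom strand with its 3' end pointing downstream toward position 107.
The 3' ends diverge (primer 1 extends toward position 1, primer 2 toward position 117), so the primers never converge on a shared product.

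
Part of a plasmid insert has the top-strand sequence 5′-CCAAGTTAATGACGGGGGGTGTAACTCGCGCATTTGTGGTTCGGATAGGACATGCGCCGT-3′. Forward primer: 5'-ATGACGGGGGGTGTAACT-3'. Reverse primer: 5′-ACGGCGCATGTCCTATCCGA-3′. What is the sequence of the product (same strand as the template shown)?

5'-ATGACGGGGGGTGTAACTCGCGCATTTGTGGTTCGGATAGGACATGCGCCGT-3'

The forward primer matches the template at positions 9–26.
Reverse complement of the reverse primer: TCGGATAGGACATGCGCCGT. This occurs on the top strand at positions 41–60.
The product is the template from position 9 through 60 (52 bp).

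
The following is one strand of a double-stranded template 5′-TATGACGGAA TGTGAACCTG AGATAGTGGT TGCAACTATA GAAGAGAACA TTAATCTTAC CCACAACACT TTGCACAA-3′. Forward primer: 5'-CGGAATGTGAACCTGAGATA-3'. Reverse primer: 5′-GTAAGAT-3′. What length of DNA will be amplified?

The forward primer matches the template at positions 6–25.
The reverse primer's reverse complement is ATCTTAC, which matches the template at positions 54–60.
The product runs from position 6 to position 60, so its length is 60 − 6 + 1 = 55 bp.

55 bp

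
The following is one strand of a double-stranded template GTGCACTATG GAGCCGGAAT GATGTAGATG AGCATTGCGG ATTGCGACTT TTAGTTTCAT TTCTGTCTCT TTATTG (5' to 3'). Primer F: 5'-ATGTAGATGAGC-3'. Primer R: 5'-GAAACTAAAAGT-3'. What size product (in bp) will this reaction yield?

The forward primer matches the template at positions 22–33.
Taking the reverse complement of GAAACTAAAAGT gives ACTTTTAGTTTC, found at positions 47–58 on the template; the primer anneals here to the top strand with its 3' end pointing upstream.
Product length = (reverse-primer end) − (forward-primer start) + 1 = 58 − 22 + 1 = 37 bp.

37 bp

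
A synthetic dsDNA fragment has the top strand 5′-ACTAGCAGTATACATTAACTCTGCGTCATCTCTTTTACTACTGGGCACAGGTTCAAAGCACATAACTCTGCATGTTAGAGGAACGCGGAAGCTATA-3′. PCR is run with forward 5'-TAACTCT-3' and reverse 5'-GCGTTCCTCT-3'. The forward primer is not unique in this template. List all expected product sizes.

The forward primer TAACTCT matches the top strand at positions 16–22, 63–69.
The reverse primer's reverse complement is AGAGGAACGC, matching at positions 77–86.
Each forward site pairs with the reverse site to give a product ending at position 86: sizes 71, 24 bp.

71 bp, 24 bp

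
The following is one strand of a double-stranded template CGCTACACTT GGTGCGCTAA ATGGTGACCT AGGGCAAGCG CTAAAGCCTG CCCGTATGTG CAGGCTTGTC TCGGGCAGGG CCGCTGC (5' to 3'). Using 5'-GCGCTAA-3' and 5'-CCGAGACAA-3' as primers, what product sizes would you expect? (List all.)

The forward primer GCGCTAA matches the top strand at positions 14–20, 38–44.
The reverse primer's reverse complement is TTGTCTCGG, matching at positions 66–74.
Each forward site pairs with the reverse site to give a product ending at position 74: sizes 61, 37 bp.

61 bp, 37 bp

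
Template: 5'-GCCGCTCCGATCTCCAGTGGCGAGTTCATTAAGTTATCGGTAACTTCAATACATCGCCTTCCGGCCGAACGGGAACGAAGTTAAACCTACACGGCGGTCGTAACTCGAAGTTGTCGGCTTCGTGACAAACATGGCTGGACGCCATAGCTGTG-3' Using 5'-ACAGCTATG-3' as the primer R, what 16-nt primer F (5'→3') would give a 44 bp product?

5'-AAGTTGTCGGCTTCGT-3'

The reverse primer's reverse complement CATAGCTGT matches the template at positions 143–151, so the product ends at position 151.
A 44 bp product then starts at position 151 − 44 + 1 = 108.
The forward primer is identical to the top strand there: AAGTTGTCGGCTTCGT.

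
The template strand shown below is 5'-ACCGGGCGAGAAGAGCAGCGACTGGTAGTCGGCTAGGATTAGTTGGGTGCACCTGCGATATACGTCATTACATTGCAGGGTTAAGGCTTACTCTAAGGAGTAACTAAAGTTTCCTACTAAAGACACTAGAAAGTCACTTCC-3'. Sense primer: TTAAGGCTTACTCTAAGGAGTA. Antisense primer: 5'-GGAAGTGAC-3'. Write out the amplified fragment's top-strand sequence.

Scanning the template, TTAAGGCTTACTCTAAGGAGTA occurs at positions 81–102; this primer anneals to the bottom strand there with its 3' end pointing downstream.
Reverse complement of the reverse primer: GTCACTTCC. This occurs on the top strand at positions 133–141.
The product is the template from position 81 through 141 (61 bp).

5'-TTAAGGCTTACTCTAAGGAGTAACTAAAGTTTCCTACTAAAGACACTAGAAAGTCACTTCC-3'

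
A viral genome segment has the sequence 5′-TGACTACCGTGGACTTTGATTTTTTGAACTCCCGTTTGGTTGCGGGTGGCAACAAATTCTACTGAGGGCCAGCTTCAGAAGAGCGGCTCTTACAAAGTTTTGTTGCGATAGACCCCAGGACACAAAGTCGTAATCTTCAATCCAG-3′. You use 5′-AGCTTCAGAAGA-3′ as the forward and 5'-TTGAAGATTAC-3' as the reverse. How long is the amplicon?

The forward primer matches the template at positions 71–82.
Taking the reverse complement of TTGAAGATTAC gives GTAATCTTCAA, found at positions 130–140 on the template; the primer anneals here to the top strand with its 3' end pointing upstream.
The product runs from position 71 to position 140, so its length is 140 − 71 + 1 = 70 bp.

70 bp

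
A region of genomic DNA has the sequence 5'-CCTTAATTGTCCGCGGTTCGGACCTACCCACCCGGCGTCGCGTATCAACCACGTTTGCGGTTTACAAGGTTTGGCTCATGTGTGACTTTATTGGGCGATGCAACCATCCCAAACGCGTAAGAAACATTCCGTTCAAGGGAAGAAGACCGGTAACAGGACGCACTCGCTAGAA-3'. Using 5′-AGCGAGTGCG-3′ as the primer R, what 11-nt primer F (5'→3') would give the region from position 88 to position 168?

5'-TTATTGGGCGA-3'

The reverse primer's reverse complement CGCACTCGCT matches the template at positions 159–168; the product starts at position 88.
The forward primer is identical to the top strand over positions 88–98: TTATTGGGCGA.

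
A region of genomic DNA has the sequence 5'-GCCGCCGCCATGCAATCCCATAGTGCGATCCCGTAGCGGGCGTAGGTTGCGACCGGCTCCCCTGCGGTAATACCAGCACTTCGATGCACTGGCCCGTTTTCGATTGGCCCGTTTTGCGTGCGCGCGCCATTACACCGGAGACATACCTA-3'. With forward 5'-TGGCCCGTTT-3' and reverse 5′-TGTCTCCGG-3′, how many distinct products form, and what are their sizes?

The forward primer TGGCCCGTTT matches the top strand at positions 90–99, 105–114.
The reverse primer's reverse complement is CCGGAGACA, matching at positions 135–143.
Each forward site pairs with the reverse site to give a product ending at position 143: sizes 54, 39 bp.

Two products: 54 bp, 39 bp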